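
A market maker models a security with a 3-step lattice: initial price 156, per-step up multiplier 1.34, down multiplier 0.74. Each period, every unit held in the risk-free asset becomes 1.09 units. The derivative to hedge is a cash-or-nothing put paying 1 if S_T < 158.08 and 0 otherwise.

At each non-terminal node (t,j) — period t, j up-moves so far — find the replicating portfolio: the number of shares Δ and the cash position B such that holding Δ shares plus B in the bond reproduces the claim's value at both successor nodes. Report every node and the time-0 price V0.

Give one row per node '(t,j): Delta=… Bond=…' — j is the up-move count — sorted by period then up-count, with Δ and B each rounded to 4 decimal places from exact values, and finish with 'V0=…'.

(0,0): Delta=-0.0044 Bond=0.9724
(1,0): Delta=-0.0077 Bond=1.4472
(1,1): Delta=-0.0030 Bond=0.7832
(2,0): Delta=0.0000 Bond=0.9174
(2,1): Delta=-0.0108 Bond=2.0489
(2,2): Delta=0.0000 Bond=0.0000
V0=0.2905

Since d<R<u, set p* = (R−d)/(u−d) = 0.5833; price each node as the discounted p*-expectation of its children.
Terminal values V(3,·): V(3,0)=1.0000, V(3,1)=1.0000, V(3,2)=0.0000, V(3,3)=0.0000
Node (2,0) S=85.4256: V=(p*·1.0000+(1−p*)·1.0000)/1.09=0.9174; Δ=(1.0000−1.0000)/(114.4703−63.2149)=0.0000; B=V−Δ·S=0.9174
Node (2,1) S=154.6896: V=(p*·0.0000+(1−p*)·1.0000)/1.09=0.3823; Δ=(0.0000−1.0000)/(207.2841−114.4703)=-0.0108; B=V−Δ·S=2.0489
Node (2,2) S=280.1136: V=(p*·0.0000+(1−p*)·0.0000)/1.09=0.0000; Δ=(0.0000−0.0000)/(375.3522−207.2841)=0.0000; B=V−Δ·S=0.0000
Node (1,0) S=115.4400: V=(p*·0.3823+(1−p*)·0.9174)/1.09=0.5553; Δ=(0.3823−0.9174)/(154.6896−85.4256)=-0.0077; B=V−Δ·S=1.4472
Node (1,1) S=209.0400: V=(p*·0.0000+(1−p*)·0.3823)/1.09=0.1461; Δ=(0.0000−0.3823)/(280.1136−154.6896)=-0.0030; B=V−Δ·S=0.7832
Node (0,0) S=156.0000: V=(p*·0.1461+(1−p*)·0.5553)/1.09=0.2905; Δ=(0.1461−0.5553)/(209.0400−115.4400)=-0.0044; B=V−Δ·S=0.9724
Root portfolio cost Δ·156+B reproduces V0=0.2905.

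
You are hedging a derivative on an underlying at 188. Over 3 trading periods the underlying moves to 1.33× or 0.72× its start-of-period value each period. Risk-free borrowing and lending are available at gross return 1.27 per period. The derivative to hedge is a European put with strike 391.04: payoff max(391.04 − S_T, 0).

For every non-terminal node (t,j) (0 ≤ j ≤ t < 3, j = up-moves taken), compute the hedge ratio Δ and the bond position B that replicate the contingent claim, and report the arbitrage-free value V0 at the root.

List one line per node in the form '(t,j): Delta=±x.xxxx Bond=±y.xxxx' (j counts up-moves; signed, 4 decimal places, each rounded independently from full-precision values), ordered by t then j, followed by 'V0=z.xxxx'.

Since d<R<u, set p* = (R−d)/(u−d) = 0.9016; price each node as the discounted p*-expectation of its children.
Payoff layer (t=3): V(3,0)=320.8694, V(3,1)=261.4193, V(3,2)=151.6017, V(3,3)=0.0000
  t=2,j=0: stock 97.4592 → up 129.6207 (V=261.4193), down 70.1706 (V=320.8694). Price 210.4463; hedge Δ=-1.0000, bond B=307.9055.
  t=2,j=1: stock 180.0288 → up 239.4383 (V=151.6017), down 129.6207 (V=261.4193). Price 127.8767; hedge Δ=-1.0000, bond B=307.9055.
  t=2,j=2: stock 332.5532 → up 442.2958 (V=0.0000), down 239.4383 (V=151.6017). Price 11.7415; hedge Δ=-0.7473, bond B=260.2688.
  t=1,j=0: stock 135.3600 → up 180.0288 (V=127.8767), down 97.4592 (V=210.4463). Price 107.0853; hedge Δ=-1.0000, bond B=242.4453.
  t=1,j=1: stock 250.0400 → up 332.5532 (V=11.7415), down 180.0288 (V=127.8767). Price 18.2398; hedge Δ=-0.7614, bond B=208.6255.
  t=0,j=0: stock 188.0000 → up 250.0400 (V=18.2398), down 135.3600 (V=107.0853). Price 21.2431; hedge Δ=-0.7747, bond B=166.8914.
The time-0 hedge costs 21.2431, which is the no-arbitrage price.

(0,0): Delta=-0.7747 Bond=166.8914
(1,0): Delta=-1.0000 Bond=242.4453
(1,1): Delta=-0.7614 Bond=208.6255
(2,0): Delta=-1.0000 Bond=307.9055
(2,1): Delta=-1.0000 Bond=307.9055
(2,2): Delta=-0.7473 Bond=260.2688
V0=21.2431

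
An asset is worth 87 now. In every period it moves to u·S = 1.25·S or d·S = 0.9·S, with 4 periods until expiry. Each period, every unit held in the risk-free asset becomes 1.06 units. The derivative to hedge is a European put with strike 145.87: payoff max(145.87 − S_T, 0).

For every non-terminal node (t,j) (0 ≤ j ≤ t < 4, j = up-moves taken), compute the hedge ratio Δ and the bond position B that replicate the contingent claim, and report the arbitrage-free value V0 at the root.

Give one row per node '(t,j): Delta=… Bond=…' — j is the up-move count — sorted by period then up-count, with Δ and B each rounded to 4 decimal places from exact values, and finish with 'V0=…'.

No-arbitrage ⇒ martingale measure with p* = (R−d)/(u−d) = 0.4571.
Terminal payoffs: V(4,0)=88.7893, V(4,1)=66.5912, V(4,2)=35.7606, V(4,3)=0.0000, V(4,4)=0.0000
  t=3,j=0: stock 63.4230 → up 79.2788 (V=66.5912), down 57.0807 (V=88.7893). Price 74.1902; hedge Δ=-1.0000, bond B=137.6132.
  t=3,j=1: stock 88.0875 → up 110.1094 (V=35.7606), down 79.2788 (V=66.5912). Price 49.5257; hedge Δ=-1.0000, bond B=137.6132.
  t=3,j=2: stock 122.3438 → up 152.9297 (V=0.0000), down 110.1094 (V=35.7606). Price 18.3141; hedge Δ=-0.8351, bond B=120.4873.
  t=3,j=3: stock 169.9219 → up 212.4023 (V=0.0000), down 152.9297 (V=0.0000). Price 0.0000; hedge Δ=0.0000, bond B=0.0000.
  t=2,j=0: stock 70.4700 → up 88.0875 (V=49.5257), down 63.4230 (V=74.1902). Price 59.3538; hedge Δ=-1.0000, bond B=129.8238.
  t=2,j=1: stock 97.8750 → up 122.3438 (V=18.3141), down 88.0875 (V=49.5257). Price 33.2618; hedge Δ=-0.9111, bond B=122.4379.
  t=2,j=2: stock 135.9375 → up 169.9219 (V=0.0000), down 122.3438 (V=18.3141). Price 9.3792; hedge Δ=-0.3849, bond B=61.7051.
  t=1,j=0: stock 78.3000 → up 97.8750 (V=33.2618), down 70.4700 (V=59.3538). Price 44.7415; hedge Δ=-0.9521, bond B=119.2900.
  t=1,j=1: stock 108.7500 → up 135.9375 (V=9.3792), down 97.8750 (V=33.2618). Price 21.0793; hedge Δ=-0.6275, bond B=89.3154.
  t=0,j=0: stock 87.0000 → up 108.7500 (V=21.0793), down 78.3000 (V=44.7415). Price 32.0042; hedge Δ=-0.7771, bond B=99.6107.
Root portfolio cost Δ·87+B reproduces V0=32.0042.

(0,0): Delta=-0.7771 Bond=99.6107
(1,0): Delta=-0.9521 Bond=119.2900
(1,1): Delta=-0.6275 Bond=89.3154
(2,0): Delta=-1.0000 Bond=129.8238
(2,1): Delta=-0.9111 Bond=122.4379
(2,2): Delta=-0.3849 Bond=61.7051
(3,0): Delta=-1.0000 Bond=137.6132
(3,1): Delta=-1.0000 Bond=137.6132
(3,2): Delta=-0.8351 Bond=120.4873
(3,3): Delta=0.0000 Bond=0.0000
V0=32.0042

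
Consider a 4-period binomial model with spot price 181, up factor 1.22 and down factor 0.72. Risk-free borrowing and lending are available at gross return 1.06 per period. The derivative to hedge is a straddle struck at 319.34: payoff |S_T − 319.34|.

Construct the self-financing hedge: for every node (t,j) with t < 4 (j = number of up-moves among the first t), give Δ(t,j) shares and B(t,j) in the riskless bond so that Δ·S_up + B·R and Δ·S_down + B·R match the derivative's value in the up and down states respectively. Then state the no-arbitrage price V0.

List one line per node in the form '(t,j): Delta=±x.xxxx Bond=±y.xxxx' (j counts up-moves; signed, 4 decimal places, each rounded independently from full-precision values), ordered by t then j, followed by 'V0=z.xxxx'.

(0,0): Delta=-0.5237 Bond=194.3907
(1,0): Delta=-1.0000 Bond=268.1240
(1,1): Delta=-0.3914 Bond=176.8448
(2,0): Delta=-1.0000 Bond=284.2115
(2,1): Delta=-1.0000 Bond=284.2115
(2,2): Delta=-0.2224 Bond=141.9232
(3,0): Delta=-1.0000 Bond=301.2642
(3,1): Delta=-1.0000 Bond=301.2642
(3,2): Delta=-1.0000 Bond=301.2642
(3,3): Delta=-0.0065 Bond=79.4619
V0=99.5989

Since d<R<u, set p* = (R−d)/(u−d) = 0.6800; price each node as the discounted p*-expectation of its children.
Terminal payoffs: V(4,0)=270.6983, V(4,1)=236.9194, V(4,2)=179.6828, V(4,3)=82.6987, V(4,4)=81.6356
(3,0): S=67.5579. Δ = (V_up−V_dn)/(S_up−S_dn) = (236.9194−270.6983)/(82.4206−48.6417) = -1.0000. V = [p*·236.9194 + (1−p*)·270.6983]/1.06 = 233.7063. B = V − Δ·S = 301.2642.
(3,1): S=114.4731. Δ = (V_up−V_dn)/(S_up−S_dn) = (179.6828−236.9194)/(139.6572−82.4206) = -1.0000. V = [p*·179.6828 + (1−p*)·236.9194]/1.06 = 186.7911. B = V − Δ·S = 301.2642.
(3,2): S=193.9683. Δ = (V_up−V_dn)/(S_up−S_dn) = (82.6987−179.6828)/(236.6413−139.6572) = -1.0000. V = [p*·82.6987 + (1−p*)·179.6828]/1.06 = 107.2959. B = V − Δ·S = 301.2642.
(3,3): S=328.6685. Δ = (V_up−V_dn)/(S_up−S_dn) = (81.6356−82.6987)/(400.9756−236.6413) = -0.0065. V = [p*·81.6356 + (1−p*)·82.6987]/1.06 = 77.3356. B = V − Δ·S = 79.4619.
(2,0): S=93.8304. Δ = (V_up−V_dn)/(S_up−S_dn) = (186.7911−233.7063)/(114.4731−67.5579) = -1.0000. V = [p*·186.7911 + (1−p*)·233.7063]/1.06 = 190.3811. B = V − Δ·S = 284.2115.
(2,1): S=158.9904. Δ = (V_up−V_dn)/(S_up−S_dn) = (107.2959−186.7911)/(193.9683−114.4731) = -1.0000. V = [p*·107.2959 + (1−p*)·186.7911]/1.06 = 125.2211. B = V − Δ·S = 284.2115.
(2,2): S=269.4004. Δ = (V_up−V_dn)/(S_up−S_dn) = (77.3356−107.2959)/(328.6685−193.9683) = -0.2224. V = [p*·77.3356 + (1−p*)·107.2959]/1.06 = 82.0027. B = V − Δ·S = 141.9232.
(1,0): S=130.3200. Δ = (V_up−V_dn)/(S_up−S_dn) = (125.2211−190.3811)/(158.9904−93.8304) = -1.0000. V = [p*·125.2211 + (1−p*)·190.3811]/1.06 = 137.8040. B = V − Δ·S = 268.1240.
(1,1): S=220.8200. Δ = (V_up−V_dn)/(S_up−S_dn) = (82.0027−125.2211)/(269.4004−158.9904) = -0.3914. V = [p*·82.0027 + (1−p*)·125.2211]/1.06 = 90.4081. B = V − Δ·S = 176.8448.
(0,0): S=181.0000. Δ = (V_up−V_dn)/(S_up−S_dn) = (90.4081−137.8040)/(220.8200−130.3200) = -0.5237. V = [p*·90.4081 + (1−p*)·137.8040]/1.06 = 99.5989. B = V − Δ·S = 194.3907.
Each (Δ,B) replicates both successor values, so the strategy is self-financing and V0 is arbitrage-free.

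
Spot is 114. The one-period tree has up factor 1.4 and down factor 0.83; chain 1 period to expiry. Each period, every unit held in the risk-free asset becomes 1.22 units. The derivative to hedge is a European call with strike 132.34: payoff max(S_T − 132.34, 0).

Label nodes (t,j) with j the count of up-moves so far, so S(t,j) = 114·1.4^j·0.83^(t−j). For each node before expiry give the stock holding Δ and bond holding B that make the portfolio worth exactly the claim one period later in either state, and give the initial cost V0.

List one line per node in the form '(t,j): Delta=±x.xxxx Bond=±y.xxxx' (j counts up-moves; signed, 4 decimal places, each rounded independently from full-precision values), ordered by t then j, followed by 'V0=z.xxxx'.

Under the risk-neutral measure, an up-move has probability p* = (R−d)/(u−d) = 0.6842 and values discount at R = 1.22.
Terminal payoffs: V(1,0)=0.0000, V(1,1)=27.2600
  t=0,j=0: stock 114.0000 → up 159.6000 (V=27.2600), down 94.6200 (V=0.0000). Price 15.2882; hedge Δ=0.4195, bond B=-32.5364.
Check: Δ(0,0)·S0 + B(0,0) = 15.2882 = V0.

(0,0): Delta=0.4195 Bond=-32.5364
V0=15.2882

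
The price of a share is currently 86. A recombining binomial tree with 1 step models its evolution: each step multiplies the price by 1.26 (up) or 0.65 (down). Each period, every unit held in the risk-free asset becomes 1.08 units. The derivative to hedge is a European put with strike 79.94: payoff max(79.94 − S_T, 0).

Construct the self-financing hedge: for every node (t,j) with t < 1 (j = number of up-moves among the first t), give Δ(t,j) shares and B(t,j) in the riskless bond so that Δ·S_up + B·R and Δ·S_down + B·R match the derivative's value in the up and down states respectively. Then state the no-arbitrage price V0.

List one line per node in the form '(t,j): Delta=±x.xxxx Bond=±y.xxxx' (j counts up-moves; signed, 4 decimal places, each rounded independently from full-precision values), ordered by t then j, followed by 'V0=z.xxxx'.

(0,0): Delta=-0.4583 Bond=45.9781
V0=6.5683

Risk-neutral probability p* = (R−d)/(u−d) = (1.08−0.65)/(1.26−0.65) = 0.7049.
Terminal values V(1,·): V(1,0)=24.0400, V(1,1)=0.0000
(0,0): S=86.0000. Δ = (V_up−V_dn)/(S_up−S_dn) = (0.0000−24.0400)/(108.3600−55.9000) = -0.4583. V = [p*·0.0000 + (1−p*)·24.0400]/1.08 = 6.5683. B = V − Δ·S = 45.9781.
Check: Δ(0,0)·S0 + B(0,0) = 6.5683 = V0.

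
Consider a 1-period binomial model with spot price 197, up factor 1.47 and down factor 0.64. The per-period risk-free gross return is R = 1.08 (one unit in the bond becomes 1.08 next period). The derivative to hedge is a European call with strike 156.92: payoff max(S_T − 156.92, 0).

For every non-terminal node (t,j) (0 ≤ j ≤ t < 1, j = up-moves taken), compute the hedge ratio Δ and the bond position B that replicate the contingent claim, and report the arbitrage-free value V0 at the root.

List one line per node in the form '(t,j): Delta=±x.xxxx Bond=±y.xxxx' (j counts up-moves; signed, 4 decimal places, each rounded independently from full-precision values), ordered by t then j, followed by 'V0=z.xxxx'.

(0,0): Delta=0.8114 Bond=-94.7220
V0=65.1214

Risk-neutral probability p* = (R−d)/(u−d) = (1.08−0.64)/(1.47−0.64) = 0.5301.
Terminal values V(1,·): V(1,0)=0.0000, V(1,1)=132.6700
Node (0,0) S=197.0000: V=(p*·132.6700+(1−p*)·0.0000)/1.08=65.1214; Δ=(132.6700−0.0000)/(289.5900−126.0800)=0.8114; B=V−Δ·S=-94.7220
Check: Δ(0,0)·S0 + B(0,0) = 65.1214 = V0.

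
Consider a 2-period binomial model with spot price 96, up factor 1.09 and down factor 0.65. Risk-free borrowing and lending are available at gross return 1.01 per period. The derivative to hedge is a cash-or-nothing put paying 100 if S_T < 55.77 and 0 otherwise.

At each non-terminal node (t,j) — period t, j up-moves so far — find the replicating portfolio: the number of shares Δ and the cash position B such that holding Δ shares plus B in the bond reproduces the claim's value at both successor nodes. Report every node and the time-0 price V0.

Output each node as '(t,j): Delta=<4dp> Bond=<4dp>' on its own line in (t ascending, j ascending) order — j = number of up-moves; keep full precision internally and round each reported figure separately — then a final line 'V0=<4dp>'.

(0,0): Delta=-0.4262 Bond=44.1538
(1,0): Delta=-3.6422 Bond=245.2745
(1,1): Delta=0.0000 Bond=0.0000
V0=3.2406

Since d<R<u, set p* = (R−d)/(u−d) = 0.8182; price each node as the discounted p*-expectation of its children.
At expiry t=2: V(2,0)=100.0000, V(2,1)=0.0000, V(2,2)=0.0000
  t=1,j=0: stock 62.4000 → up 68.0160 (V=0.0000), down 40.5600 (V=100.0000). Price 18.0018; hedge Δ=-3.6422, bond B=245.2745.
  t=1,j=1: stock 104.6400 → up 114.0576 (V=0.0000), down 68.0160 (V=0.0000). Price 0.0000; hedge Δ=0.0000, bond B=0.0000.
  t=0,j=0: stock 96.0000 → up 104.6400 (V=0.0000), down 62.4000 (V=18.0018). Price 3.2406; hedge Δ=-0.4262, bond B=44.1538.
Root portfolio cost Δ·96+B reproduces V0=3.2406.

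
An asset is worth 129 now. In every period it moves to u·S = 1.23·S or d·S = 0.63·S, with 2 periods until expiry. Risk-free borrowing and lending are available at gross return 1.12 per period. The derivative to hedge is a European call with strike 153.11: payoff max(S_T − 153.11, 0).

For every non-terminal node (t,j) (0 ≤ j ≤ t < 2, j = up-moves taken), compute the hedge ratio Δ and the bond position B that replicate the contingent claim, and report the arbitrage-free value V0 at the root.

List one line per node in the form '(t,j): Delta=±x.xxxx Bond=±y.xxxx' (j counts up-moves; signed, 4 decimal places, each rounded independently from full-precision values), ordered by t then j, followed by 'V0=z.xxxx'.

The replicating-portfolio and risk-neutral prices coincide; use p* = (1.12−0.63)/(1.23−0.63) = 0.8167 for the latter.
Payoff layer (t=2): V(2,0)=0.0000, V(2,1)=0.0000, V(2,2)=42.0541
Node (1,0) S=81.2700: V=(p*·0.0000+(1−p*)·0.0000)/1.12=0.0000; Δ=(0.0000−0.0000)/(99.9621−51.2001)=0.0000; B=V−Δ·S=0.0000
Node (1,1) S=158.6700: V=(p*·42.0541+(1−p*)·0.0000)/1.12=30.6644; Δ=(42.0541−0.0000)/(195.1641−99.9621)=0.4417; B=V−Δ·S=-39.4257
Node (0,0) S=129.0000: V=(p*·30.6644+(1−p*)·0.0000)/1.12=22.3595; Δ=(30.6644−0.0000)/(158.6700−81.2700)=0.3962; B=V−Δ·S=-28.7479
Check: Δ(0,0)·S0 + B(0,0) = 22.3595 = V0.

(0,0): Delta=0.3962 Bond=-28.7479
(1,0): Delta=0.0000 Bond=0.0000
(1,1): Delta=0.4417 Bond=-39.4257
V0=22.3595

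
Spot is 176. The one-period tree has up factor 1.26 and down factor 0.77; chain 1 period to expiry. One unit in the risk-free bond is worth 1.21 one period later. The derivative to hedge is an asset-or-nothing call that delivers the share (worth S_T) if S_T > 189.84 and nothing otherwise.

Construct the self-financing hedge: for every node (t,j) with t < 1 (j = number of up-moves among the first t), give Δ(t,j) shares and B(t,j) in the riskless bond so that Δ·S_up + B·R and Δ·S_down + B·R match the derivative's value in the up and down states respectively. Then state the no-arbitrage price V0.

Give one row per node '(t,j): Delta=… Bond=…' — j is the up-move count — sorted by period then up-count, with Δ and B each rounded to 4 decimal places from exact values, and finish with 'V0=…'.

(0,0): Delta=2.5714 Bond=-288.0000
V0=164.5714

Risk-neutral probability p* = (R−d)/(u−d) = (1.21−0.77)/(1.26−0.77) = 0.8980.
Terminal payoffs: V(1,0)=0.0000, V(1,1)=221.7600
  t=0,j=0: stock 176.0000 → up 221.7600 (V=221.7600), down 135.5200 (V=0.0000). Price 164.5714; hedge Δ=2.5714, bond B=-288.0000.
Self-financing check: at every node Δ·S+B equals the discounted successor values.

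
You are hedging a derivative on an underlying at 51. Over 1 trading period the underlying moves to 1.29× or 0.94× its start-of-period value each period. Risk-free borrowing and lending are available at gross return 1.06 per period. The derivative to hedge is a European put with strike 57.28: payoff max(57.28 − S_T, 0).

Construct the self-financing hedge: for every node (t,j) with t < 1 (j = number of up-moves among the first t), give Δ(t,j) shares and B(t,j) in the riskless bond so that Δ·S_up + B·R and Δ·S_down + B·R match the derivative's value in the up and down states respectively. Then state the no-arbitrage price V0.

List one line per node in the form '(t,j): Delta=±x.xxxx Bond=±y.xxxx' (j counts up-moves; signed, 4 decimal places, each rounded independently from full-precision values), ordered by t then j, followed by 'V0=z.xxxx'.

(0,0): Delta=-0.5232 Bond=32.4760
V0=5.7903

No-arbitrage ⇒ martingale measure with p* = (R−d)/(u−d) = 0.3429.
At expiry t=1: V(1,0)=9.3400, V(1,1)=0.0000
(0,0): S=51.0000. Δ = (V_up−V_dn)/(S_up−S_dn) = (0.0000−9.3400)/(65.7900−47.9400) = -0.5232. V = [p*·0.0000 + (1−p*)·9.3400]/1.06 = 5.7903. B = V − Δ·S = 32.4760.
Self-financing check: at every node Δ·S+B equals the discounted successor values.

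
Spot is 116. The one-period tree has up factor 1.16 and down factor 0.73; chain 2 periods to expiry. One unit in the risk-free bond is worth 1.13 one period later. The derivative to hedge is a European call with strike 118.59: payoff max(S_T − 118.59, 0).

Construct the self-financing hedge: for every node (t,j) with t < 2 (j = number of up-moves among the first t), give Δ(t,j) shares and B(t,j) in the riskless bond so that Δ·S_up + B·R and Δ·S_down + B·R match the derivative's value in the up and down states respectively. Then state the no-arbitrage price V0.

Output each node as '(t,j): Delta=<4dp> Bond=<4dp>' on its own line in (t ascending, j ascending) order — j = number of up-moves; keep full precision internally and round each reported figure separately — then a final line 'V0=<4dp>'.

(0,0): Delta=0.6189 Bond=-46.3784
(1,0): Delta=0.0000 Bond=0.0000
(1,1): Delta=0.6481 Bond=-56.3382
V0=25.4128

Risk-neutral probability p* = (R−d)/(u−d) = (1.13−0.73)/(1.16−0.73) = 0.9302.
At expiry t=2: V(2,0)=0.0000, V(2,1)=0.0000, V(2,2)=37.4996
Node (1,0) S=84.6800: V=(p*·0.0000+(1−p*)·0.0000)/1.13=0.0000; Δ=(0.0000−0.0000)/(98.2288−61.8164)=0.0000; B=V−Δ·S=0.0000
Node (1,1) S=134.5600: V=(p*·37.4996+(1−p*)·0.0000)/1.13=30.8702; Δ=(37.4996−0.0000)/(156.0896−98.2288)=0.6481; B=V−Δ·S=-56.3382
Node (0,0) S=116.0000: V=(p*·30.8702+(1−p*)·0.0000)/1.13=25.4128; Δ=(30.8702−0.0000)/(134.5600−84.6800)=0.6189; B=V−Δ·S=-46.3784
Root portfolio cost Δ·116+B reproduces V0=25.4128.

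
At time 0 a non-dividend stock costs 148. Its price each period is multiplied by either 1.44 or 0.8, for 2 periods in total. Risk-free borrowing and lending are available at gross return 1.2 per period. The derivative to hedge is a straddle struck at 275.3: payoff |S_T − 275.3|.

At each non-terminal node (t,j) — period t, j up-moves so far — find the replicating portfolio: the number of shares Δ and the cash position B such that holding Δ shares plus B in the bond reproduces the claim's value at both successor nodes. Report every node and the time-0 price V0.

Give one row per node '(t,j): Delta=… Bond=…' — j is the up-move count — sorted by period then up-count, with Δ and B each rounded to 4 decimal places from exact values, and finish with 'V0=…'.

(0,0): Delta=-0.6526 Bond=156.9002
(1,0): Delta=-1.0000 Bond=229.4167
(1,1): Delta=-0.5368 Bond=163.5983
V0=60.3207

The replicating-portfolio and risk-neutral prices coincide; use p* = (1.2−0.8)/(1.44−0.8) = 0.6250 for the latter.
At expiry t=2: V(2,0)=180.5800, V(2,1)=104.8040, V(2,2)=31.5928
(1,0): S=118.4000. Δ = (V_up−V_dn)/(S_up−S_dn) = (104.8040−180.5800)/(170.4960−94.7200) = -1.0000. V = [p*·104.8040 + (1−p*)·180.5800]/1.2 = 111.0167. B = V − Δ·S = 229.4167.
(1,1): S=213.1200. Δ = (V_up−V_dn)/(S_up−S_dn) = (31.5928−104.8040)/(306.8928−170.4960) = -0.5368. V = [p*·31.5928 + (1−p*)·104.8040]/1.2 = 49.2058. B = V − Δ·S = 163.5983.
(0,0): S=148.0000. Δ = (V_up−V_dn)/(S_up−S_dn) = (49.2058−111.0167)/(213.1200−118.4000) = -0.6526. V = [p*·49.2058 + (1−p*)·111.0167]/1.2 = 60.3207. B = V − Δ·S = 156.9002.
Check: Δ(0,0)·S0 + B(0,0) = 60.3207 = V0.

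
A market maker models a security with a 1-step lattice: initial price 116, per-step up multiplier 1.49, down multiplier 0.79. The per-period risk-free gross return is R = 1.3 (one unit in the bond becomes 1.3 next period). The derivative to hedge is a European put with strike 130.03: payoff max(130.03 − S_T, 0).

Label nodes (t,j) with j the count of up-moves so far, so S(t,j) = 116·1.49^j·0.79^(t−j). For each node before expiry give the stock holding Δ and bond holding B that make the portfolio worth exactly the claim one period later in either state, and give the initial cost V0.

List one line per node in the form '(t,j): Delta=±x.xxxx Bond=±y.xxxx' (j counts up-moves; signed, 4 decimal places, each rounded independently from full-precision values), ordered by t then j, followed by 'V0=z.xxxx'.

Risk-neutral probability p* = (R−d)/(u−d) = (1.3−0.79)/(1.49−0.79) = 0.7286.
Terminal values V(1,·): V(1,0)=38.3900, V(1,1)=0.0000
(0,0): S=116.0000. Δ = (V_up−V_dn)/(S_up−S_dn) = (0.0000−38.3900)/(172.8400−91.6400) = -0.4728. V = [p*·0.0000 + (1−p*)·38.3900]/1.3 = 8.0155. B = V − Δ·S = 62.8584.
Each (Δ,B) replicates both successor values, so the strategy is self-financing and V0 is arbitrage-free.

(0,0): Delta=-0.4728 Bond=62.8584
V0=8.0155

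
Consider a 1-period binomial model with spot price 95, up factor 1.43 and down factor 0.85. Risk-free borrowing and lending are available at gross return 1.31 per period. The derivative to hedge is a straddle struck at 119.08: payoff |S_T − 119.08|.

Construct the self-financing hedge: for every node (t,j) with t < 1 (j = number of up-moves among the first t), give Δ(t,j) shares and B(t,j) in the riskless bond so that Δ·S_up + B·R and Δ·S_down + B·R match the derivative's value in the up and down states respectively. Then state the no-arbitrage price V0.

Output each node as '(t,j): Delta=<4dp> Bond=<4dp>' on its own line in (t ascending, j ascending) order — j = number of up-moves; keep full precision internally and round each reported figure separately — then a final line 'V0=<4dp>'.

(0,0): Delta=-0.3913 Bond=53.3790
V0=16.2066

Since d<R<u, set p* = (R−d)/(u−d) = 0.7931; price each node as the discounted p*-expectation of its children.
Payoff layer (t=1): V(1,0)=38.3300, V(1,1)=16.7700
  t=0,j=0: stock 95.0000 → up 135.8500 (V=16.7700), down 80.7500 (V=38.3300). Price 16.2066; hedge Δ=-0.3913, bond B=53.3790.
Each (Δ,B) replicates both successor values, so the strategy is self-financing and V0 is arbitrage-free.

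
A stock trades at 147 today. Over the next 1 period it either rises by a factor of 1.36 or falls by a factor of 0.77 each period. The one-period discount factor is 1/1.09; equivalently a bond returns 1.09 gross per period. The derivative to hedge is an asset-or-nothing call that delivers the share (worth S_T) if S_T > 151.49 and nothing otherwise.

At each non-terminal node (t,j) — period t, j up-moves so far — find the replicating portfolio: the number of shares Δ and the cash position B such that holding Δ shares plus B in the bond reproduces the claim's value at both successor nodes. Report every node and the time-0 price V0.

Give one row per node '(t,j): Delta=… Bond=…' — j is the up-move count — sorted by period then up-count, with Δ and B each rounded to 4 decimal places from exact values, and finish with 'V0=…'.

Under the risk-neutral measure, an up-move has probability p* = (R−d)/(u−d) = 0.5424 and values discount at R = 1.09.
Terminal payoffs: V(1,0)=0.0000, V(1,1)=199.9200
  t=0,j=0: stock 147.0000 → up 199.9200 (V=199.9200), down 113.1900 (V=0.0000). Price 99.4782; hedge Δ=2.3051, bond B=-239.3693.
Each (Δ,B) replicates both successor values, so the strategy is self-financing and V0 is arbitrage-free.

(0,0): Delta=2.3051 Bond=-239.3693
V0=99.4782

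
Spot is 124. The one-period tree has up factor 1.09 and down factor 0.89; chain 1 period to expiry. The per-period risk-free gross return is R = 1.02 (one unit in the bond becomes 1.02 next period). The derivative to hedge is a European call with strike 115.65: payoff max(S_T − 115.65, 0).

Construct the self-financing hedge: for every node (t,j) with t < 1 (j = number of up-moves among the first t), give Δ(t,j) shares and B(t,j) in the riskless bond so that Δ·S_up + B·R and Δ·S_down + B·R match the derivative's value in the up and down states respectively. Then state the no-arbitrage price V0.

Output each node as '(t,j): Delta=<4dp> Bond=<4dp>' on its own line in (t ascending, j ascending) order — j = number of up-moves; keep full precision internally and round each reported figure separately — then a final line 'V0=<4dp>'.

(0,0): Delta=0.7867 Bond=-85.1172
V0=12.4328

Risk-neutral probability p* = (R−d)/(u−d) = (1.02−0.89)/(1.09−0.89) = 0.6500.
Terminal payoffs: V(1,0)=0.0000, V(1,1)=19.5100
  t=0,j=0: stock 124.0000 → up 135.1600 (V=19.5100), down 110.3600 (V=0.0000). Price 12.4328; hedge Δ=0.7867, bond B=-85.1172.
Root portfolio cost Δ·124+B reproduces V0=12.4328.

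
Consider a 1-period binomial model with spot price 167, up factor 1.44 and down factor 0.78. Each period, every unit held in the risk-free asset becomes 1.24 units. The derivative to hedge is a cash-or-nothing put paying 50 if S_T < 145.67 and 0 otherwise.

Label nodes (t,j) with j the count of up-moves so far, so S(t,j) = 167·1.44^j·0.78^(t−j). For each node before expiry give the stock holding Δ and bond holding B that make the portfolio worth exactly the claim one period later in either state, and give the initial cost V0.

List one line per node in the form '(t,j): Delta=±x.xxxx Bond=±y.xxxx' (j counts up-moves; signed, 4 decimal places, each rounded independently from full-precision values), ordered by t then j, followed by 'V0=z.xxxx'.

(0,0): Delta=-0.4536 Bond=87.9765
V0=12.2190

Risk-neutral probability p* = (R−d)/(u−d) = (1.24−0.78)/(1.44−0.78) = 0.6970.
Terminal values V(1,·): V(1,0)=50.0000, V(1,1)=0.0000
(0,0): S=167.0000. Δ = (V_up−V_dn)/(S_up−S_dn) = (0.0000−50.0000)/(240.4800−130.2600) = -0.4536. V = [p*·0.0000 + (1−p*)·50.0000]/1.24 = 12.2190. B = V − Δ·S = 87.9765.
The time-0 hedge costs 12.2190, which is the no-arbitrage price.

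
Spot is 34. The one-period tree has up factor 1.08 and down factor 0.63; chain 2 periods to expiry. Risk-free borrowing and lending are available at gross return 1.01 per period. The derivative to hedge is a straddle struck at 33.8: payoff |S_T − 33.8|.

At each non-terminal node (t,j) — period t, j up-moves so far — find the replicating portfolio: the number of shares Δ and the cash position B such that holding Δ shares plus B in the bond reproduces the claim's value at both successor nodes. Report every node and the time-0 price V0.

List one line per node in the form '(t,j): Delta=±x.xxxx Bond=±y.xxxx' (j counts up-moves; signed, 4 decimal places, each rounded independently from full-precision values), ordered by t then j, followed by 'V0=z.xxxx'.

(0,0): Delta=-0.3598 Bond=19.5569
(1,0): Delta=-1.0000 Bond=33.4653
(1,1): Delta=-0.2910 Bond=17.2265
V0=7.3234

The replicating-portfolio and risk-neutral prices coincide; use p* = (1.01−0.63)/(1.08−0.63) = 0.8444 for the latter.
Terminal payoffs: V(2,0)=20.3054, V(2,1)=10.6664, V(2,2)=5.8576
Node (1,0) S=21.4200: V=(p*·10.6664+(1−p*)·20.3054)/1.01=12.0453; Δ=(10.6664−20.3054)/(23.1336−13.4946)=-1.0000; B=V−Δ·S=33.4653
Node (1,1) S=36.7200: V=(p*·5.8576+(1−p*)·10.6664)/1.01=6.5402; Δ=(5.8576−10.6664)/(39.6576−23.1336)=-0.2910; B=V−Δ·S=17.2265
Node (0,0) S=34.0000: V=(p*·6.5402+(1−p*)·12.0453)/1.01=7.3234; Δ=(6.5402−12.0453)/(36.7200−21.4200)=-0.3598; B=V−Δ·S=19.5569
Check: Δ(0,0)·S0 + B(0,0) = 7.3234 = V0.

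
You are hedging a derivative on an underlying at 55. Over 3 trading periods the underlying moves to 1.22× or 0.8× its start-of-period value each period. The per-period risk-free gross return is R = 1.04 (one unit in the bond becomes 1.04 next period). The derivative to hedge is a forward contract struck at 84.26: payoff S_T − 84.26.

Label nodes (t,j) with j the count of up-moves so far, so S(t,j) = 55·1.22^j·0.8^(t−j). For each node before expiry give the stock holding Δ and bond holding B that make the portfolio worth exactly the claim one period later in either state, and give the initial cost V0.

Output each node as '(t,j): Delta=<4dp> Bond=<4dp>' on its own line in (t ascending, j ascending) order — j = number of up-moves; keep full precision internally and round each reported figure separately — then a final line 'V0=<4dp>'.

(0,0): Delta=1.0000 Bond=-74.9068
(1,0): Delta=1.0000 Bond=-77.9031
(1,1): Delta=1.0000 Bond=-77.9031
(2,0): Delta=1.0000 Bond=-81.0192
(2,1): Delta=1.0000 Bond=-81.0192
(2,2): Delta=1.0000 Bond=-81.0192
V0=-19.9068

No-arbitrage ⇒ martingale measure with p* = (R−d)/(u−d) = 0.5714.
Terminal values V(3,·): V(3,0)=-56.1000, V(3,1)=-41.3160, V(3,2)=-18.7704, V(3,3)=15.6116
(2,0): S=35.2000. Δ = (V_up−V_dn)/(S_up−S_dn) = (-41.3160−-56.1000)/(42.9440−28.1600) = 1.0000. V = [p*·-41.3160 + (1−p*)·-56.1000]/1.04 = -45.8192. B = V − Δ·S = -81.0192.
(2,1): S=53.6800. Δ = (V_up−V_dn)/(S_up−S_dn) = (-18.7704−-41.3160)/(65.4896−42.9440) = 1.0000. V = [p*·-18.7704 + (1−p*)·-41.3160]/1.04 = -27.3392. B = V − Δ·S = -81.0192.
(2,2): S=81.8620. Δ = (V_up−V_dn)/(S_up−S_dn) = (15.6116−-18.7704)/(99.8716−65.4896) = 1.0000. V = [p*·15.6116 + (1−p*)·-18.7704]/1.04 = 0.8428. B = V − Δ·S = -81.0192.
(1,0): S=44.0000. Δ = (V_up−V_dn)/(S_up−S_dn) = (-27.3392−-45.8192)/(53.6800−35.2000) = 1.0000. V = [p*·-27.3392 + (1−p*)·-45.8192]/1.04 = -33.9031. B = V − Δ·S = -77.9031.
(1,1): S=67.1000. Δ = (V_up−V_dn)/(S_up−S_dn) = (0.8428−-27.3392)/(81.8620−53.6800) = 1.0000. V = [p*·0.8428 + (1−p*)·-27.3392]/1.04 = -10.8031. B = V − Δ·S = -77.9031.
(0,0): S=55.0000. Δ = (V_up−V_dn)/(S_up−S_dn) = (-10.8031−-33.9031)/(67.1000−44.0000) = 1.0000. V = [p*·-10.8031 + (1−p*)·-33.9031]/1.04 = -19.9068. B = V − Δ·S = -74.9068.
The time-0 hedge costs -19.9068, which is the no-arbitrage price.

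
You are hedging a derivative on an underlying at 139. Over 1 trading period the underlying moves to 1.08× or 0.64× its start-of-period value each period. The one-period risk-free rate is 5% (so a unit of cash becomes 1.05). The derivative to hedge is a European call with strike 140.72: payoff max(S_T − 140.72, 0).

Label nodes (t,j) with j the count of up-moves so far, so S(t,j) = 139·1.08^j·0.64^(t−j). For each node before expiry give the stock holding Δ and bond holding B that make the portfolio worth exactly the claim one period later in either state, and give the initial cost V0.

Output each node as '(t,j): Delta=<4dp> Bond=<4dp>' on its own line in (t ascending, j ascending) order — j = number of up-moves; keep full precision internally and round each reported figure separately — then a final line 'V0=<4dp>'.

Under the risk-neutral measure, an up-move has probability p* = (R−d)/(u−d) = 0.9318 and values discount at R = 1.05.
Payoff layer (t=1): V(1,0)=0.0000, V(1,1)=9.4000
  t=0,j=0: stock 139.0000 → up 150.1200 (V=9.4000), down 88.9600 (V=0.0000). Price 8.3420; hedge Δ=0.1537, bond B=-13.0216.
Root portfolio cost Δ·139+B reproduces V0=8.3420.

(0,0): Delta=0.1537 Bond=-13.0216
V0=8.3420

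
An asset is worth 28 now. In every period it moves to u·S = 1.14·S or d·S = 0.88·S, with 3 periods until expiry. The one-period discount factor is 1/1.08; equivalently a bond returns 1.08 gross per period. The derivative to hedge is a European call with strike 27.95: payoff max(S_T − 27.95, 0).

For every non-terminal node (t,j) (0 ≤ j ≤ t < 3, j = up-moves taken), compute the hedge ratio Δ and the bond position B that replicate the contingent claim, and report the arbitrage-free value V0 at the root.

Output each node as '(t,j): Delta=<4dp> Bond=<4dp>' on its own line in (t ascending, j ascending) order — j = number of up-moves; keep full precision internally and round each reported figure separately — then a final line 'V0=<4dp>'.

(0,0): Delta=0.8295 Bond=-17.0132
(1,0): Delta=0.4527 Bond=-9.0895
(1,1): Delta=0.9168 Bond=-21.1596
(2,0): Delta=0.0000 Bond=0.0000
(2,1): Delta=0.5576 Bond=-12.7617
(2,2): Delta=1.0000 Bond=-25.8796
V0=6.2141

Risk-neutral probability p* = (R−d)/(u−d) = (1.08−0.88)/(1.14−0.88) = 0.7692.
Terminal payoffs: V(3,0)=0.0000, V(3,1)=0.0000, V(3,2)=4.0721, V(3,3)=13.5332
(2,0): S=21.6832. Δ = (V_up−V_dn)/(S_up−S_dn) = (0.0000−0.0000)/(24.7188−19.0812) = 0.0000. V = [p*·0.0000 + (1−p*)·0.0000]/1.08 = 0.0000. B = V − Δ·S = 0.0000.
(2,1): S=28.0896. Δ = (V_up−V_dn)/(S_up−S_dn) = (4.0721−0.0000)/(32.0221−24.7188) = 0.5576. V = [p*·4.0721 + (1−p*)·0.0000]/1.08 = 2.9004. B = V − Δ·S = -12.7617.
(2,2): S=36.3888. Δ = (V_up−V_dn)/(S_up−S_dn) = (13.5332−4.0721)/(41.4832−32.0221) = 1.0000. V = [p*·13.5332 + (1−p*)·4.0721]/1.08 = 10.5092. B = V − Δ·S = -25.8796.
(1,0): S=24.6400. Δ = (V_up−V_dn)/(S_up−S_dn) = (2.9004−0.0000)/(28.0896−21.6832) = 0.4527. V = [p*·2.9004 + (1−p*)·0.0000]/1.08 = 2.0658. B = V − Δ·S = -9.0895.
(1,1): S=31.9200. Δ = (V_up−V_dn)/(S_up−S_dn) = (10.5092−2.9004)/(36.3888−28.0896) = 0.9168. V = [p*·10.5092 + (1−p*)·2.9004]/1.08 = 8.1049. B = V − Δ·S = -21.1596.
(0,0): S=28.0000. Δ = (V_up−V_dn)/(S_up−S_dn) = (8.1049−2.0658)/(31.9200−24.6400) = 0.8295. V = [p*·8.1049 + (1−p*)·2.0658]/1.08 = 6.2141. B = V − Δ·S = -17.0132.
Root portfolio cost Δ·28+B reproduces V0=6.2141.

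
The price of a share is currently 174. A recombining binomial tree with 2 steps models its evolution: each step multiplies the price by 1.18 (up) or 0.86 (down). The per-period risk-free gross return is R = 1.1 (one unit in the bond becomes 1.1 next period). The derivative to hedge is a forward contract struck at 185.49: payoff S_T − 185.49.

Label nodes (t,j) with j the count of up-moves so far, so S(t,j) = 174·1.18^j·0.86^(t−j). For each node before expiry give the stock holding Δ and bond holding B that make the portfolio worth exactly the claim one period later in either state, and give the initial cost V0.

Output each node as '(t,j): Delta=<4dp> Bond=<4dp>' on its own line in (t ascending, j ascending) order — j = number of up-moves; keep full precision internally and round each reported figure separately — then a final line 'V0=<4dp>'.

(0,0): Delta=1.0000 Bond=-153.2975
(1,0): Delta=1.0000 Bond=-168.6273
(1,1): Delta=1.0000 Bond=-168.6273
V0=20.7025

Since d<R<u, set p* = (R−d)/(u−d) = 0.7500; price each node as the discounted p*-expectation of its children.
Payoff layer (t=2): V(2,0)=-56.7996, V(2,1)=-8.9148, V(2,2)=56.7876
  t=1,j=0: stock 149.6400 → up 176.5752 (V=-8.9148), down 128.6904 (V=-56.7996). Price -18.9873; hedge Δ=1.0000, bond B=-168.6273.
  t=1,j=1: stock 205.3200 → up 242.2776 (V=56.7876), down 176.5752 (V=-8.9148). Price 36.6927; hedge Δ=1.0000, bond B=-168.6273.
  t=0,j=0: stock 174.0000 → up 205.3200 (V=36.6927), down 149.6400 (V=-18.9873). Price 20.7025; hedge Δ=1.0000, bond B=-153.2975.
The time-0 hedge costs 20.7025, which is the no-arbitrage price.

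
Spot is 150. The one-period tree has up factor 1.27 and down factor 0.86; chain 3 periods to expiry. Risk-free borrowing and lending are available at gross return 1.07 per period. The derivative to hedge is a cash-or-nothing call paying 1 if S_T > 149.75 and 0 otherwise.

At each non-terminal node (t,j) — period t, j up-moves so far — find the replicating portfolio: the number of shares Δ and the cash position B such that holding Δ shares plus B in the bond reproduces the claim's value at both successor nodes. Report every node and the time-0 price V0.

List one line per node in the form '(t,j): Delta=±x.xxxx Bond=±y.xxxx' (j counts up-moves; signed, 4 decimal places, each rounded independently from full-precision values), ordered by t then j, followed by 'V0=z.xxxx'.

(0,0): Delta=0.0071 Bond=-0.6415
(1,0): Delta=0.0091 Bond=-0.9384
(1,1): Delta=0.0058 Bond=-0.4463
(2,0): Delta=0.0000 Bond=0.0000
(2,1): Delta=0.0149 Bond=-1.9603
(2,2): Delta=0.0000 Bond=0.9346
V0=0.4231

The replicating-portfolio and risk-neutral prices coincide; use p* = (1.07−0.86)/(1.27−0.86) = 0.5122 for the latter.
Terminal values V(3,·): V(3,0)=0.0000, V(3,1)=0.0000, V(3,2)=1.0000, V(3,3)=1.0000
  t=2,j=0: stock 110.9400 → up 140.8938 (V=0.0000), down 95.4084 (V=0.0000). Price 0.0000; hedge Δ=0.0000, bond B=0.0000.
  t=2,j=1: stock 163.8300 → up 208.0641 (V=1.0000), down 140.8938 (V=0.0000). Price 0.4787; hedge Δ=0.0149, bond B=-1.9603.
  t=2,j=2: stock 241.9350 → up 307.2575 (V=1.0000), down 208.0641 (V=1.0000). Price 0.9346; hedge Δ=0.0000, bond B=0.9346.
  t=1,j=0: stock 129.0000 → up 163.8300 (V=0.4787), down 110.9400 (V=0.0000). Price 0.2291; hedge Δ=0.0091, bond B=-0.9384.
  t=1,j=1: stock 190.5000 → up 241.9350 (V=0.9346), down 163.8300 (V=0.4787). Price 0.6656; hedge Δ=0.0058, bond B=-0.4463.
  t=0,j=0: stock 150.0000 → up 190.5000 (V=0.6656), down 129.0000 (V=0.2291). Price 0.4231; hedge Δ=0.0071, bond B=-0.6415.
Root portfolio cost Δ·150+B reproduces V0=0.4231.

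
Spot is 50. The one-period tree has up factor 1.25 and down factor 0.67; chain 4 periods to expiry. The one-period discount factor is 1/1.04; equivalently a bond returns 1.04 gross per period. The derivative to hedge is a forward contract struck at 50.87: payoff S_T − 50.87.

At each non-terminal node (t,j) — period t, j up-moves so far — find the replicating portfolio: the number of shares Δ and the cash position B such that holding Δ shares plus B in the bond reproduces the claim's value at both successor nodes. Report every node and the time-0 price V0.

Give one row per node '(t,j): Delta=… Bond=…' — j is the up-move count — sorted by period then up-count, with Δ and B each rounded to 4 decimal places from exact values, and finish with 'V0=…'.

(0,0): Delta=1.0000 Bond=-43.4839
(1,0): Delta=1.0000 Bond=-45.2232
(1,1): Delta=1.0000 Bond=-45.2232
(2,0): Delta=1.0000 Bond=-47.0322
(2,1): Delta=1.0000 Bond=-47.0322
(2,2): Delta=1.0000 Bond=-47.0322
(3,0): Delta=1.0000 Bond=-48.9135
(3,1): Delta=1.0000 Bond=-48.9135
(3,2): Delta=1.0000 Bond=-48.9135
(3,3): Delta=1.0000 Bond=-48.9135
V0=6.5161

Risk-neutral probability p* = (R−d)/(u−d) = (1.04−0.67)/(1.25−0.67) = 0.6379.
Terminal payoffs: V(4,0)=-40.7944, V(4,1)=-32.0723, V(4,2)=-15.7997, V(4,3)=14.5597, V(4,4)=71.2003
(3,0): S=15.0382. Δ = (V_up−V_dn)/(S_up−S_dn) = (-32.0723−-40.7944)/(18.7977−10.0756) = 1.0000. V = [p*·-32.0723 + (1−p*)·-40.7944]/1.04 = -33.8753. B = V − Δ·S = -48.9135.
(3,1): S=28.0563. Δ = (V_up−V_dn)/(S_up−S_dn) = (-15.7997−-32.0723)/(35.0703−18.7977) = 1.0000. V = [p*·-15.7997 + (1−p*)·-32.0723]/1.04 = -20.8572. B = V − Δ·S = -48.9135.
(3,2): S=52.3438. Δ = (V_up−V_dn)/(S_up−S_dn) = (14.5597−-15.7997)/(65.4297−35.0703) = 1.0000. V = [p*·14.5597 + (1−p*)·-15.7997]/1.04 = 3.4303. B = V − Δ·S = -48.9135.
(3,3): S=97.6562. Δ = (V_up−V_dn)/(S_up−S_dn) = (71.2003−14.5597)/(122.0703−65.4297) = 1.0000. V = [p*·71.2003 + (1−p*)·14.5597]/1.04 = 48.7428. B = V − Δ·S = -48.9135.
(2,0): S=22.4450. Δ = (V_up−V_dn)/(S_up−S_dn) = (-20.8572−-33.8753)/(28.0563−15.0382) = 1.0000. V = [p*·-20.8572 + (1−p*)·-33.8753]/1.04 = -24.5872. B = V − Δ·S = -47.0322.
(2,1): S=41.8750. Δ = (V_up−V_dn)/(S_up−S_dn) = (3.4303−-20.8572)/(52.3438−28.0563) = 1.0000. V = [p*·3.4303 + (1−p*)·-20.8572]/1.04 = -5.1572. B = V − Δ·S = -47.0322.
(2,2): S=78.1250. Δ = (V_up−V_dn)/(S_up−S_dn) = (48.7428−3.4303)/(97.6562−52.3438) = 1.0000. V = [p*·48.7428 + (1−p*)·3.4303]/1.04 = 31.0928. B = V − Δ·S = -47.0322.
(1,0): S=33.5000. Δ = (V_up−V_dn)/(S_up−S_dn) = (-5.1572−-24.5872)/(41.8750−22.4450) = 1.0000. V = [p*·-5.1572 + (1−p*)·-24.5872]/1.04 = -11.7232. B = V − Δ·S = -45.2232.
(1,1): S=62.5000. Δ = (V_up−V_dn)/(S_up−S_dn) = (31.0928−-5.1572)/(78.1250−41.8750) = 1.0000. V = [p*·31.0928 + (1−p*)·-5.1572]/1.04 = 17.2768. B = V − Δ·S = -45.2232.
(0,0): S=50.0000. Δ = (V_up−V_dn)/(S_up−S_dn) = (17.2768−-11.7232)/(62.5000−33.5000) = 1.0000. V = [p*·17.2768 + (1−p*)·-11.7232]/1.04 = 6.5161. B = V − Δ·S = -43.4839.
Each (Δ,B) replicates both successor values, so the strategy is self-financing and V0 is arbitrage-free.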